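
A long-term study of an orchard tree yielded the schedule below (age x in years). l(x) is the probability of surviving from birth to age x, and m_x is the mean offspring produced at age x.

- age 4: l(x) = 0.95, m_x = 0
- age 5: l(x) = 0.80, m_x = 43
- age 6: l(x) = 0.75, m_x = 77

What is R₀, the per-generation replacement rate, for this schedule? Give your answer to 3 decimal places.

R₀ = Σ l(x) m_x:
  age 4: 0.95 × 0 = 0.0000
  age 5: 0.80 × 43 = 34.4000
  age 6: 0.75 × 77 = 57.7500
R₀ = 0.0000 + 34.4000 + 57.7500 = 92.1500

92.150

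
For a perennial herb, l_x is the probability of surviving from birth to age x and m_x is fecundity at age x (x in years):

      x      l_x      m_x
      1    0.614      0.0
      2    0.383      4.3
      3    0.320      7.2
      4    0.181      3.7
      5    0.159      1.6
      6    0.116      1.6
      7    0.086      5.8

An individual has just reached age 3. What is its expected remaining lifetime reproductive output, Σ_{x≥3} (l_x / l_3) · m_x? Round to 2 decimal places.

12.23

l_3 = 0.320. Conditional survival from age 3 to x is l_x / l_3.
  x=3: (0.320/0.320) × 7.2 = 7.2000
  x=4: (0.181/0.320) × 3.7 = 2.0928
  x=5: (0.159/0.320) × 1.6 = 0.7950
  x=6: (0.116/0.320) × 1.6 = 0.5800
  x=7: (0.086/0.320) × 5.8 = 1.5587
Sum = 7.2000 + 2.0928 + 0.7950 + 0.5800 + 1.5587 = 12.2266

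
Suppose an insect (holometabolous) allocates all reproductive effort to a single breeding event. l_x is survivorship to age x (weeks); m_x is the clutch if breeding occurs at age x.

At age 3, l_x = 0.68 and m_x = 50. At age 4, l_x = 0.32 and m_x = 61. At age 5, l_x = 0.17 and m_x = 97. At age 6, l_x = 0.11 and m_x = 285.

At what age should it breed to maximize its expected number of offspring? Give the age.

3

Expected offspring if breeding at age x = l_x × m_x:
  age 3: 0.68 × 50 = 34.000
  age 4: 0.32 × 61 = 19.520
  age 5: 0.17 × 97 = 16.490
  age 6: 0.11 × 285 = 31.350
Maximum at age 3 (34.000).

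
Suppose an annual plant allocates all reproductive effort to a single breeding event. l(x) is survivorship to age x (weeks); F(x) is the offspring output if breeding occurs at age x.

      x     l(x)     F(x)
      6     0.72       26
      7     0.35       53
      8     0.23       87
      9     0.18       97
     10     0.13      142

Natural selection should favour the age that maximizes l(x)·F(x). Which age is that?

Expected offspring if breeding at age x = l(x) × F(x):
  age 6: 0.72 × 26 = 18.720
  age 7: 0.35 × 53 = 18.550
  age 8: 0.23 × 87 = 20.010
  age 9: 0.18 × 97 = 17.460
  age 10: 0.13 × 142 = 18.460
Maximum at age 8 (20.010).

8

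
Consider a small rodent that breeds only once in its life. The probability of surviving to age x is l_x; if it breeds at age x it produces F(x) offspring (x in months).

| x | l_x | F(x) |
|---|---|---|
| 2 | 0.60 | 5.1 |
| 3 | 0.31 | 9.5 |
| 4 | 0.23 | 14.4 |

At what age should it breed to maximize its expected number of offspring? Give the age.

4

Expected offspring if breeding at age x = l_x × F(x):
  age 2: 0.60 × 5.1 = 3.060
  age 3: 0.31 × 9.5 = 2.945
  age 4: 0.23 × 14.4 = 3.312
Maximum at age 4 (3.312).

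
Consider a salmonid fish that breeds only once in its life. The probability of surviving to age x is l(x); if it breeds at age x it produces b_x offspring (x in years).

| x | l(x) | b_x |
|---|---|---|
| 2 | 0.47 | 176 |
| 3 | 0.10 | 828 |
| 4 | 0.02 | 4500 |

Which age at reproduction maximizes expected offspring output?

Expected offspring if breeding at age x = l(x) × b_x:
  age 2: 0.47 × 176 = 82.720
  age 3: 0.10 × 828 = 82.800
  age 4: 0.02 × 4500 = 90.000
Maximum at age 4 (90.000).

4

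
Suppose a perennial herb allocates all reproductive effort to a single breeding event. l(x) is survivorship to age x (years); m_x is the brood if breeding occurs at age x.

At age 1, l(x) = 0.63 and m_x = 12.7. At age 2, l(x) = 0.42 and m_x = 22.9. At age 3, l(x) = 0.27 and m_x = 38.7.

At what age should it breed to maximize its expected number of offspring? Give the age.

Expected offspring if breeding at age x = l(x) × m_x:
  age 1: 0.63 × 12.7 = 8.001
  age 2: 0.42 × 22.9 = 9.618
  age 3: 0.27 × 38.7 = 10.449
Maximum at age 3 (10.449).

3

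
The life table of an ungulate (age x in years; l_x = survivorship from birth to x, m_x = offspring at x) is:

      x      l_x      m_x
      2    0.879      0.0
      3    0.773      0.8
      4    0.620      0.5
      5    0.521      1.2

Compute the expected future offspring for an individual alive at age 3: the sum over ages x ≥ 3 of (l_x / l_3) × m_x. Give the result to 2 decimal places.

2.01

l_3 = 0.773. Conditional survival from age 3 to x is l_x / l_3.
  x=3: (0.773/0.773) × 0.8 = 0.8000
  x=4: (0.620/0.773) × 0.5 = 0.4010
  x=5: (0.521/0.773) × 1.2 = 0.8088
Sum = 0.8000 + 0.4010 + 0.8088 = 2.0098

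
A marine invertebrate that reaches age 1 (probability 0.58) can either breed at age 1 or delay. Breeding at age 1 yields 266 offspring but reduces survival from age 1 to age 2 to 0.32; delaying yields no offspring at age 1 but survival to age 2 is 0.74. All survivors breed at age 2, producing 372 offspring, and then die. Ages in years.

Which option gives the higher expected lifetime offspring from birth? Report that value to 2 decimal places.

breed at age 1: R₀ = 0.58 × (266 + 0.32 × 372) = 0.58 × 385.0400 = 223.3232
delay to age 2: R₀ = 0.58 × (0.74 × 372) = 0.58 × 275.2800 = 159.6624
Higher: breed at age 1 (223.3232).

223.32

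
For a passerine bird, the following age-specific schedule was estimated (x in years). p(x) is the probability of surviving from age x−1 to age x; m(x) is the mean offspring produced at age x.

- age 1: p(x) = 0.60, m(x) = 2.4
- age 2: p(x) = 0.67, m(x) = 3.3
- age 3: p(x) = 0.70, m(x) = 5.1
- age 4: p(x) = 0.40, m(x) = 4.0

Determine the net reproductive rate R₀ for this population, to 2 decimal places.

4.65

Survivorship from birth: l_x = p_1·p_2·…·p_x.
  l_1 = 0.60000
  l_2 = 0.40200
  l_3 = 0.28140
  l_4 = 0.11256
R₀ = Σ l_x m(x):
  age 1: 0.60000 × 2.4 = 1.4400
  age 2: 0.40200 × 3.3 = 1.3266
  age 3: 0.28140 × 5.1 = 1.4351
  age 4: 0.11256 × 4.0 = 0.4502
R₀ = 1.4400 + 1.3266 + 1.4351 + 0.4502 = 4.6520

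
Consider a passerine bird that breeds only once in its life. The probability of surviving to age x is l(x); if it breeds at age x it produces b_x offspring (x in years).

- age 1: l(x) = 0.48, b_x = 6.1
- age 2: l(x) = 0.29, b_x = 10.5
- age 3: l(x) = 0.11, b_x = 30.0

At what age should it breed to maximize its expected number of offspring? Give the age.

Expected offspring if breeding at age x = l(x) × b_x:
  age 1: 0.48 × 6.1 = 2.928
  age 2: 0.29 × 10.5 = 3.045
  age 3: 0.11 × 30.0 = 3.300
Maximum at age 3 (3.300).

3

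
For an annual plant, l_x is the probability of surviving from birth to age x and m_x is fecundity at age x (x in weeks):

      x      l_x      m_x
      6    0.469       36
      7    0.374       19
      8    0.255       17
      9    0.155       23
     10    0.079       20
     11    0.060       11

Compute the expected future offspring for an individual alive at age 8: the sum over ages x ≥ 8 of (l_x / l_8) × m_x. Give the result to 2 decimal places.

39.76

l_8 = 0.255. Conditional survival from age 8 to x is l_x / l_8.
  x=8: (0.255/0.255) × 17 = 17.0000
  x=9: (0.155/0.255) × 23 = 13.9804
  x=10: (0.079/0.255) × 20 = 6.1961
  x=11: (0.060/0.255) × 11 = 2.5882
Sum = 17.0000 + 13.9804 + 6.1961 + 2.5882 = 39.7647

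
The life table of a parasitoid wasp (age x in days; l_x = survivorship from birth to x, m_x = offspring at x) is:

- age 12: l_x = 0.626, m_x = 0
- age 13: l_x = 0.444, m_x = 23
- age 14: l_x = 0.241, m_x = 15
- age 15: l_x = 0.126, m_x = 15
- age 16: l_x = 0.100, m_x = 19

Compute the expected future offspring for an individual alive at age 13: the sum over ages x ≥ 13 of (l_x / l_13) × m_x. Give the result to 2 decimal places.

l_13 = 0.444. Conditional survival from age 13 to x is l_x / l_13.
  x=13: (0.444/0.444) × 23 = 23.0000
  x=14: (0.241/0.444) × 15 = 8.1419
  x=15: (0.126/0.444) × 15 = 4.2568
  x=16: (0.100/0.444) × 19 = 4.2793
Sum = 23.0000 + 8.1419 + 4.2568 + 4.2793 = 39.6779

39.68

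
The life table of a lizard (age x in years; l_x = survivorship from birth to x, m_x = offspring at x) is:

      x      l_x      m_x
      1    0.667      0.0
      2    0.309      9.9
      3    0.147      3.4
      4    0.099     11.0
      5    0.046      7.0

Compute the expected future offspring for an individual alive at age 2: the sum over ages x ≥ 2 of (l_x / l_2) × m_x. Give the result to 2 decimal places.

l_2 = 0.309. Conditional survival from age 2 to x is l_x / l_2.
  x=2: (0.309/0.309) × 9.9 = 9.9000
  x=3: (0.147/0.309) × 3.4 = 1.6175
  x=4: (0.099/0.309) × 11.0 = 3.5243
  x=5: (0.046/0.309) × 7.0 = 1.0421
Sum = 9.9000 + 1.6175 + 3.5243 + 1.0421 = 16.0838

16.08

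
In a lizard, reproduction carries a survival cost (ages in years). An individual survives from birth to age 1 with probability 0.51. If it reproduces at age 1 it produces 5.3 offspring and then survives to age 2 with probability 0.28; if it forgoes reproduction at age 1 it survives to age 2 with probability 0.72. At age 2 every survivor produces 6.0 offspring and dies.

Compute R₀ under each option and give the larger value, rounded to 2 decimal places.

3.56

breed at age 1: R₀ = 0.51 × (5.3 + 0.28 × 6.0) = 0.51 × 6.9800 = 3.5598
delay to age 2: R₀ = 0.51 × (0.72 × 6.0) = 0.51 × 4.3200 = 2.2032
Higher: breed at age 1 (3.5598).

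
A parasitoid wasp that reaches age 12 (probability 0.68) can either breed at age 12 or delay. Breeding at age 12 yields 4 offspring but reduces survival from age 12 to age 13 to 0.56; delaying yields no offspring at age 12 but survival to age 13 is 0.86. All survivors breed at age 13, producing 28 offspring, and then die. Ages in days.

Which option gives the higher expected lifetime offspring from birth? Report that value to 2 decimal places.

breed at age 12: R₀ = 0.68 × (4 + 0.56 × 28) = 0.68 × 19.6800 = 13.3824
delay to age 13: R₀ = 0.68 × (0.86 × 28) = 0.68 × 24.0800 = 16.3744
Higher: delay to age 13 (16.3744).

16.37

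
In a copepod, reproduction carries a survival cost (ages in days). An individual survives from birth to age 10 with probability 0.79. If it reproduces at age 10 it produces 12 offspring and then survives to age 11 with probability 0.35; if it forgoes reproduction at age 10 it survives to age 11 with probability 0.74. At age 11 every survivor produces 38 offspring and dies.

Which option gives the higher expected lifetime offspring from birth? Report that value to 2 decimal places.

22.21

breed at age 10: R₀ = 0.79 × (12 + 0.35 × 38) = 0.79 × 25.3000 = 19.9870
delay to age 11: R₀ = 0.79 × (0.74 × 38) = 0.79 × 28.1200 = 22.2148
Higher: delay to age 11 (22.2148).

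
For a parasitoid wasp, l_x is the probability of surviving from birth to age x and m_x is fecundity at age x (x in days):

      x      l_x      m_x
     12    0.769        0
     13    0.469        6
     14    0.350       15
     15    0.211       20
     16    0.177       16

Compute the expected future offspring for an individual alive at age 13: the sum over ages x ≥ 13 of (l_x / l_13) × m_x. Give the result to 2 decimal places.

l_13 = 0.469. Conditional survival from age 13 to x is l_x / l_13.
  x=13: (0.469/0.469) × 6 = 6.0000
  x=14: (0.350/0.469) × 15 = 11.1940
  x=15: (0.211/0.469) × 20 = 8.9979
  x=16: (0.177/0.469) × 16 = 6.0384
Sum = 6.0000 + 11.1940 + 8.9979 + 6.0384 = 32.2303

32.23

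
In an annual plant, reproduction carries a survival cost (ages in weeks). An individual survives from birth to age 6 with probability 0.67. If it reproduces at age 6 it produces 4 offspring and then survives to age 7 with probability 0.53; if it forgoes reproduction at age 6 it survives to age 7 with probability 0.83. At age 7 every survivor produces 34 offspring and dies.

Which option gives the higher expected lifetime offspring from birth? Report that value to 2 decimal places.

18.91

breed at age 6: R₀ = 0.67 × (4 + 0.53 × 34) = 0.67 × 22.0200 = 14.7534
delay to age 7: R₀ = 0.67 × (0.83 × 34) = 0.67 × 28.2200 = 18.9074
Higher: delay to age 7 (18.9074).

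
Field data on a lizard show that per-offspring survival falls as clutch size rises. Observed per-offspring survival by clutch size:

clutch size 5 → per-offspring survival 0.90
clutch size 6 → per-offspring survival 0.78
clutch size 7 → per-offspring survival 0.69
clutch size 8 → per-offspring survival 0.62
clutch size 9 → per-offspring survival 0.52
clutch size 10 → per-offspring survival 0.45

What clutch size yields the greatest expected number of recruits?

8

Expected recruits = c × s(c):
  c=5: 5 × 0.90 = 4.500
  c=6: 6 × 0.78 = 4.680
  c=7: 7 × 0.69 = 4.830
  c=8: 8 × 0.62 = 4.960
  c=9: 9 × 0.52 = 4.680
  c=10: 10 × 0.45 = 4.500
Maximum at c = 8 (4.960 recruits).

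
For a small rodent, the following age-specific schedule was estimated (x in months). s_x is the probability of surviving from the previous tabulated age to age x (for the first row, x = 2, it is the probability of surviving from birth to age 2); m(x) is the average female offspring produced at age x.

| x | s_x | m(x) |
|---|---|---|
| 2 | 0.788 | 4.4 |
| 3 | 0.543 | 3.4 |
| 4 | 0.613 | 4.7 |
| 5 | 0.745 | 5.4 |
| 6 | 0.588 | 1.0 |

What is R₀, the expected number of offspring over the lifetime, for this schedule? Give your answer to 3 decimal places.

7.325

Survivorship from birth: l_x = s_2·s_3·…·s_x.
  l_2 = 0.78800
  l_3 = 0.42788
  l_4 = 0.26229
  l_5 = 0.19541
  l_6 = 0.11490
R₀ = Σ l_x m(x):
  age 2: 0.78800 × 4.4 = 3.4672
  age 3: 0.42788 × 3.4 = 1.4548
  age 4: 0.26229 × 4.7 = 1.2328
  age 5: 0.19541 × 5.4 = 1.0552
  age 6: 0.11490 × 1.0 = 0.1149
R₀ = 3.4672 + 1.4548 + 1.2328 + 1.0552 + 0.1149 = 7.3249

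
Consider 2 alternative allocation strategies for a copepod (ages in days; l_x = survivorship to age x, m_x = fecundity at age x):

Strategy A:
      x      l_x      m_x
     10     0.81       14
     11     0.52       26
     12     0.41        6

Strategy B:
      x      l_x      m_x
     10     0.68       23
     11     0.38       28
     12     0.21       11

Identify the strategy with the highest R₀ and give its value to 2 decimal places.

Strategy A: R₀ = 0.81×14 + 0.52×26 + 0.41×6 = 27.3200
Strategy B: R₀ = 0.68×23 + 0.38×28 + 0.21×11 = 28.5900
Highest R₀: strategy B with 28.5900.

28.59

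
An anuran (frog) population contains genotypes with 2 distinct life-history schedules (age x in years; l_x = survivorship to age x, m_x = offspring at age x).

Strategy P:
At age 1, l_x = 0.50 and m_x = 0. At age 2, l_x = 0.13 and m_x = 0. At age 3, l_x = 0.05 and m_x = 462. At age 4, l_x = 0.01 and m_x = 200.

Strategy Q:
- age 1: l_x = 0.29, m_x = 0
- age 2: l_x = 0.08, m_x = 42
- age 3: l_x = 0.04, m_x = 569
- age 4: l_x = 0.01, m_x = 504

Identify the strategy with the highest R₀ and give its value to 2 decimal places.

31.16

Strategy P: R₀ = 0.50×0 + 0.13×0 + 0.05×462 + 0.01×200 = 25.1000
Strategy Q: R₀ = 0.29×0 + 0.08×42 + 0.04×569 + 0.01×504 = 31.1600
Highest R₀: strategy Q with 31.1600.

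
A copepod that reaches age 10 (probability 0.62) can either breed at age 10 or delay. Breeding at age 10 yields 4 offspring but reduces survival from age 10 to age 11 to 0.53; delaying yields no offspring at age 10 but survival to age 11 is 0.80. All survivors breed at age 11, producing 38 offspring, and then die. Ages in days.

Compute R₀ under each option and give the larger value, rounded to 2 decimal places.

breed at age 10: R₀ = 0.62 × (4 + 0.53 × 38) = 0.62 × 24.1400 = 14.9668
delay to age 11: R₀ = 0.62 × (0.80 × 38) = 0.62 × 30.4000 = 18.8480
Higher: delay to age 11 (18.8480).

18.85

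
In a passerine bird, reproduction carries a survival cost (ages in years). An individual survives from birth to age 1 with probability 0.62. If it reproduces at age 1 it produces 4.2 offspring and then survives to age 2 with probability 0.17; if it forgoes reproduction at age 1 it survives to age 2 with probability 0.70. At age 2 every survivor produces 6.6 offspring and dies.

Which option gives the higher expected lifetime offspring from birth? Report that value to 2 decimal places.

3.30

breed at age 1: R₀ = 0.62 × (4.2 + 0.17 × 6.6) = 0.62 × 5.3220 = 3.2996
delay to age 2: R₀ = 0.62 × (0.70 × 6.6) = 0.62 × 4.6200 = 2.8644
Higher: breed at age 1 (3.2996).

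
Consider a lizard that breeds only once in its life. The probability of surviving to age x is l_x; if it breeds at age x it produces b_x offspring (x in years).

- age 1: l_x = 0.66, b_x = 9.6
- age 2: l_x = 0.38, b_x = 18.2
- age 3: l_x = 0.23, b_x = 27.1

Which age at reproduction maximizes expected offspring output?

Expected offspring if breeding at age x = l_x × b_x:
  age 1: 0.66 × 9.6 = 6.336
  age 2: 0.38 × 18.2 = 6.916
  age 3: 0.23 × 27.1 = 6.233
Maximum at age 2 (6.916).

2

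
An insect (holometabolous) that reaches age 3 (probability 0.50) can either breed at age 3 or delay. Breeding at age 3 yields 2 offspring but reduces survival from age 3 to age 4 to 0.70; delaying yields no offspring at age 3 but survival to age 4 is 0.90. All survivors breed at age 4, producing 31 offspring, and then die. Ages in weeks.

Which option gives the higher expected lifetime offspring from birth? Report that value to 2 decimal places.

breed at age 3: R₀ = 0.50 × (2 + 0.70 × 31) = 0.50 × 23.7000 = 11.8500
delay to age 4: R₀ = 0.50 × (0.90 × 31) = 0.50 × 27.9000 = 13.9500
Higher: delay to age 4 (13.9500).

13.95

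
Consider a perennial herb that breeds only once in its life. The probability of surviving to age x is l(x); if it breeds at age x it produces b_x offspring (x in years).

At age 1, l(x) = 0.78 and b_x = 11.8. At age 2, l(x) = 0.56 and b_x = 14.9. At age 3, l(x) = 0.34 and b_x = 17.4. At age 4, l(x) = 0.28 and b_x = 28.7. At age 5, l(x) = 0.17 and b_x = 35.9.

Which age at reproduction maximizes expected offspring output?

Expected offspring if breeding at age x = l(x) × b_x:
  age 1: 0.78 × 11.8 = 9.204
  age 2: 0.56 × 14.9 = 8.344
  age 3: 0.34 × 17.4 = 5.916
  age 4: 0.28 × 28.7 = 8.036
  age 5: 0.17 × 35.9 = 6.103
Maximum at age 1 (9.204).

1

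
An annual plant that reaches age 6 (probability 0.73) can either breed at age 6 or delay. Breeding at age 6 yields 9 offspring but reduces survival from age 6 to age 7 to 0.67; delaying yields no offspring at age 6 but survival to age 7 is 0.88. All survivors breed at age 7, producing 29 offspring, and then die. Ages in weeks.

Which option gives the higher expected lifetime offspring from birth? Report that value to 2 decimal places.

20.75

breed at age 6: R₀ = 0.73 × (9 + 0.67 × 29) = 0.73 × 28.4300 = 20.7539
delay to age 7: R₀ = 0.73 × (0.88 × 29) = 0.73 × 25.5200 = 18.6296
Higher: breed at age 6 (20.7539).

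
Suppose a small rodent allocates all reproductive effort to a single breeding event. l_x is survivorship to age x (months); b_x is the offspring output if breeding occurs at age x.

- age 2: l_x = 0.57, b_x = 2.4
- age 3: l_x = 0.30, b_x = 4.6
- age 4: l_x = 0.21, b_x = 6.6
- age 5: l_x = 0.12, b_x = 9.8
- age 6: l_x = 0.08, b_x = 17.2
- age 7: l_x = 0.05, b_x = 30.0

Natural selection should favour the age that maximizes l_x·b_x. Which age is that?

7

Expected offspring if breeding at age x = l_x × b_x:
  age 2: 0.57 × 2.4 = 1.368
  age 3: 0.30 × 4.6 = 1.380
  age 4: 0.21 × 6.6 = 1.386
  age 5: 0.12 × 9.8 = 1.176
  age 6: 0.08 × 17.2 = 1.376
  age 7: 0.05 × 30.0 = 1.500
Maximum at age 7 (1.500).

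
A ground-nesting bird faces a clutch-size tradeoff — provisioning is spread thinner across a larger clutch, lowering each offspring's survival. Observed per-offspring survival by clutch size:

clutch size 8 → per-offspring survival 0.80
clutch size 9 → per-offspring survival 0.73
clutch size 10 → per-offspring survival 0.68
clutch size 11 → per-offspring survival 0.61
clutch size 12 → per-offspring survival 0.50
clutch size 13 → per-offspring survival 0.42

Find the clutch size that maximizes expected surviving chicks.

Expected surviving chicks = c × s(c):
  c=8: 8 × 0.80 = 6.400
  c=9: 9 × 0.73 = 6.570
  c=10: 10 × 0.68 = 6.800
  c=11: 11 × 0.61 = 6.710
  c=12: 12 × 0.50 = 6.000
  c=13: 13 × 0.42 = 5.460
Maximum at c = 10 (6.800 surviving chicks).

10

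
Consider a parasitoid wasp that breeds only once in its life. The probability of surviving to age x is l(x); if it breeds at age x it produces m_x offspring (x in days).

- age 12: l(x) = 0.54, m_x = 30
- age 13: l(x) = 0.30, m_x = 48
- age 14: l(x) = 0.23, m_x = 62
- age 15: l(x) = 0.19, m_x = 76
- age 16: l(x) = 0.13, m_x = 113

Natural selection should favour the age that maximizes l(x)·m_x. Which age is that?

Expected offspring if breeding at age x = l(x) × m_x:
  age 12: 0.54 × 30 = 16.200
  age 13: 0.30 × 48 = 14.400
  age 14: 0.23 × 62 = 14.260
  age 15: 0.19 × 76 = 14.440
  age 16: 0.13 × 113 = 14.690
Maximum at age 12 (16.200).

12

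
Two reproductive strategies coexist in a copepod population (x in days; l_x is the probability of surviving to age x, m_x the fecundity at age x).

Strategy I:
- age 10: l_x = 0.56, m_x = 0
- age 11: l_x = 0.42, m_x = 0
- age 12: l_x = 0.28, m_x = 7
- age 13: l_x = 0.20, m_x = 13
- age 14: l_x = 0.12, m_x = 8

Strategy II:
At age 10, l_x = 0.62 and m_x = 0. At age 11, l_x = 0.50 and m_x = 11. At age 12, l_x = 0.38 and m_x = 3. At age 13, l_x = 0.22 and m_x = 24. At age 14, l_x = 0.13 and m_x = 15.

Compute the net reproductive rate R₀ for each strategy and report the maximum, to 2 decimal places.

13.87

Strategy I: R₀ = 0.56×0 + 0.42×0 + 0.28×7 + 0.20×13 + 0.12×8 = 5.5200
Strategy II: R₀ = 0.62×0 + 0.50×11 + 0.38×3 + 0.22×24 + 0.13×15 = 13.8700
Highest R₀: strategy II with 13.8700.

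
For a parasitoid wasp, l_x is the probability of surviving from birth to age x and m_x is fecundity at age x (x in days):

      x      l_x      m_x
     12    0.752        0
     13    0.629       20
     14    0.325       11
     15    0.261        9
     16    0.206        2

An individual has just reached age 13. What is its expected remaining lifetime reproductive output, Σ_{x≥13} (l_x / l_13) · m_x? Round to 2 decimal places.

l_13 = 0.629. Conditional survival from age 13 to x is l_x / l_13.
  x=13: (0.629/0.629) × 20 = 20.0000
  x=14: (0.325/0.629) × 11 = 5.6836
  x=15: (0.261/0.629) × 9 = 3.7345
  x=16: (0.206/0.629) × 2 = 0.6550
Sum = 20.0000 + 5.6836 + 3.7345 + 0.6550 = 30.0731

30.07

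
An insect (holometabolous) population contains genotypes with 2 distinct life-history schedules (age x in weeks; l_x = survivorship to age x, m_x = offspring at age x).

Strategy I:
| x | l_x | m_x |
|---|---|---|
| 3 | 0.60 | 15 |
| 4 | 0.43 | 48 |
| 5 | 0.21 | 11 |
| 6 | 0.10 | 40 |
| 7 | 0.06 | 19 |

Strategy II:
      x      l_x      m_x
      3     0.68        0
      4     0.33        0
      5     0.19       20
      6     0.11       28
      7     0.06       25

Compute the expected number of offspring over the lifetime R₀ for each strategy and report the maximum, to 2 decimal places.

37.09

Strategy I: R₀ = 0.60×15 + 0.43×48 + 0.21×11 + 0.10×40 + 0.06×19 = 37.0900
Strategy II: R₀ = 0.68×0 + 0.33×0 + 0.19×20 + 0.11×28 + 0.06×25 = 8.3800
Highest R₀: strategy I with 37.0900.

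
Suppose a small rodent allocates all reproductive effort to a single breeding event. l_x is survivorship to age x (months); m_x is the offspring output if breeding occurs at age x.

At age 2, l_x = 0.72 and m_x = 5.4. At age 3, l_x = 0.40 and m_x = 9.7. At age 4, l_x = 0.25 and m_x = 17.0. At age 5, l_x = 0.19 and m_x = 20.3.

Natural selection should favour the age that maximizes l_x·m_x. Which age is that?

Expected offspring if breeding at age x = l_x × m_x:
  age 2: 0.72 × 5.4 = 3.888
  age 3: 0.40 × 9.7 = 3.880
  age 4: 0.25 × 17.0 = 4.250
  age 5: 0.19 × 20.3 = 3.857
Maximum at age 4 (4.250).

4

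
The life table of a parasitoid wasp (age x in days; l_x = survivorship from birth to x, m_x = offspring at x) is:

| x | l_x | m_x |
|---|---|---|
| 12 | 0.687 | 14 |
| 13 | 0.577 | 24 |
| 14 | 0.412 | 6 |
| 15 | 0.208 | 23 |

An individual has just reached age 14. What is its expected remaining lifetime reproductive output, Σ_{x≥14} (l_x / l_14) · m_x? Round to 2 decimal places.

l_14 = 0.412. Conditional survival from age 14 to x is l_x / l_14.
  x=14: (0.412/0.412) × 6 = 6.0000
  x=15: (0.208/0.412) × 23 = 11.6117
Sum = 6.0000 + 11.6117 = 17.6117

17.61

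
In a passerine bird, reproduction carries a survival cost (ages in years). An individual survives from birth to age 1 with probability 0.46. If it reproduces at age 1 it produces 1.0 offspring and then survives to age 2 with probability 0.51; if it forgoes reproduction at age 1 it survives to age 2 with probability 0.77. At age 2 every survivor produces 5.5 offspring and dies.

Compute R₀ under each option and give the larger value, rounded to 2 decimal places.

1.95

breed at age 1: R₀ = 0.46 × (1.0 + 0.51 × 5.5) = 0.46 × 3.8050 = 1.7503
delay to age 2: R₀ = 0.46 × (0.77 × 5.5) = 0.46 × 4.2350 = 1.9481
Higher: delay to age 2 (1.9481).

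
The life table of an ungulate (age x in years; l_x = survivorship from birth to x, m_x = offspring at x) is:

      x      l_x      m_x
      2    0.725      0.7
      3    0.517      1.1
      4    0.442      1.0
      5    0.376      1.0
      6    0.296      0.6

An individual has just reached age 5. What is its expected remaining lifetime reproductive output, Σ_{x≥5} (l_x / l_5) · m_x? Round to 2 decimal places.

l_5 = 0.376. Conditional survival from age 5 to x is l_x / l_5.
  x=5: (0.376/0.376) × 1.0 = 1.0000
  x=6: (0.296/0.376) × 0.6 = 0.4723
Sum = 1.0000 + 0.4723 = 1.4723

1.47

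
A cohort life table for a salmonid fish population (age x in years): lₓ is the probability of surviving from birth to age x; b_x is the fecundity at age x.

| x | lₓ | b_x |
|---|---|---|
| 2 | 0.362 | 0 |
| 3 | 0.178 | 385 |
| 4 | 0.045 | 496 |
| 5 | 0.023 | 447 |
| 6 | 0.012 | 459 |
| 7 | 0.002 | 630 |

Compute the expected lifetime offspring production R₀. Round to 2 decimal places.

R₀ = Σ lₓ b_x:
  age 2: 0.362 × 0 = 0.0000
  age 3: 0.178 × 385 = 68.5300
  age 4: 0.045 × 496 = 22.3200
  age 5: 0.023 × 447 = 10.2810
  age 6: 0.012 × 459 = 5.5080
  age 7: 0.002 × 630 = 1.2600
R₀ = 0.0000 + 68.5300 + 22.3200 + 10.2810 + 5.5080 + 1.2600 = 107.8990

107.90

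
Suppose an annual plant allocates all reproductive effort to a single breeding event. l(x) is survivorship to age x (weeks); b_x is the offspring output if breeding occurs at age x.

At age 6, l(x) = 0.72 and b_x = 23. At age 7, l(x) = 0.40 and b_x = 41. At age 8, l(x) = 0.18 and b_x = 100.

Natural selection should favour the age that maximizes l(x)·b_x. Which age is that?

Expected offspring if breeding at age x = l(x) × b_x:
  age 6: 0.72 × 23 = 16.560
  age 7: 0.40 × 41 = 16.400
  age 8: 0.18 × 100 = 18.000
Maximum at age 8 (18.000).

8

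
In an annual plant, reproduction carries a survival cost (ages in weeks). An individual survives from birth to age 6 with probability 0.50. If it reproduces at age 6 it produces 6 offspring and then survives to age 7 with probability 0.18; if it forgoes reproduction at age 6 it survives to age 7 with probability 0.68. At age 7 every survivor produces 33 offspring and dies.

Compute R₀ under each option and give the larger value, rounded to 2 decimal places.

breed at age 6: R₀ = 0.50 × (6 + 0.18 × 33) = 0.50 × 11.9400 = 5.9700
delay to age 7: R₀ = 0.50 × (0.68 × 33) = 0.50 × 22.4400 = 11.2200
Higher: delay to age 7 (11.2200).

11.22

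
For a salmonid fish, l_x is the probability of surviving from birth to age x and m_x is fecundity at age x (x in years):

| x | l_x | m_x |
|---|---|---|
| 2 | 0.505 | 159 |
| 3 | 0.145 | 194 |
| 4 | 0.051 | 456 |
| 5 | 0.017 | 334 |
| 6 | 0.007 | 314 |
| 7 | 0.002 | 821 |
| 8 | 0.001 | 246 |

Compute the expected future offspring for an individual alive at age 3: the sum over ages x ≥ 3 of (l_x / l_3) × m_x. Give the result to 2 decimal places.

421.72

l_3 = 0.145. Conditional survival from age 3 to x is l_x / l_3.
  x=3: (0.145/0.145) × 194 = 194.0000
  x=4: (0.051/0.145) × 456 = 160.3862
  x=5: (0.017/0.145) × 334 = 39.1586
  x=6: (0.007/0.145) × 314 = 15.1586
  x=7: (0.002/0.145) × 821 = 11.3241
  x=8: (0.001/0.145) × 246 = 1.6966
Sum = 194.0000 + 160.3862 + 39.1586 + 15.1586 + 11.3241 + 1.6966 = 421.7241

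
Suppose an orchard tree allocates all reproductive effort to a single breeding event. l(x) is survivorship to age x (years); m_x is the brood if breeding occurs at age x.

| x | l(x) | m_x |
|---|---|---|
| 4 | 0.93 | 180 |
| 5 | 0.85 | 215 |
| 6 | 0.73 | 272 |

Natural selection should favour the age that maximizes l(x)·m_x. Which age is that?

Expected offspring if breeding at age x = l(x) × m_x:
  age 4: 0.93 × 180 = 167.400
  age 5: 0.85 × 215 = 182.750
  age 6: 0.73 × 272 = 198.560
Maximum at age 6 (198.560).

6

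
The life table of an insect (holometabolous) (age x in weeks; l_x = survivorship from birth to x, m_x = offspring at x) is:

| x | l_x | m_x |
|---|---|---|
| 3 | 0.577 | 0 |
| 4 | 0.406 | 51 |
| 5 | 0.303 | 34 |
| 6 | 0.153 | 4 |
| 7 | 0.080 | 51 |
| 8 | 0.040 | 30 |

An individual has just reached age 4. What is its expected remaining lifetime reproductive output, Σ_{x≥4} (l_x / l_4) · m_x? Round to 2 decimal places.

90.89

l_4 = 0.406. Conditional survival from age 4 to x is l_x / l_4.
  x=4: (0.406/0.406) × 51 = 51.0000
  x=5: (0.303/0.406) × 34 = 25.3744
  x=6: (0.153/0.406) × 4 = 1.5074
  x=7: (0.080/0.406) × 51 = 10.0493
  x=8: (0.040/0.406) × 30 = 2.9557
Sum = 51.0000 + 25.3744 + 1.5074 + 10.0493 + 2.9557 = 90.8867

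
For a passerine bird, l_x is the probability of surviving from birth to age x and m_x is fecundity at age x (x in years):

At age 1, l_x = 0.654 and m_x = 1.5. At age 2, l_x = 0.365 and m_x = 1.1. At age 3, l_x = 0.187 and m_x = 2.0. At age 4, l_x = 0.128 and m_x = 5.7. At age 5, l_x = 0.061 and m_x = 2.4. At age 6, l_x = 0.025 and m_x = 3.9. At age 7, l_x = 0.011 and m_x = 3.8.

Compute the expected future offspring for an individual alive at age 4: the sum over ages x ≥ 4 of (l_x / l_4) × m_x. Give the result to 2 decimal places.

l_4 = 0.128. Conditional survival from age 4 to x is l_x / l_4.
  x=4: (0.128/0.128) × 5.7 = 5.7000
  x=5: (0.061/0.128) × 2.4 = 1.1438
  x=6: (0.025/0.128) × 3.9 = 0.7617
  x=7: (0.011/0.128) × 3.8 = 0.3266
Sum = 5.7000 + 1.1438 + 0.7617 + 0.3266 = 7.9320

7.93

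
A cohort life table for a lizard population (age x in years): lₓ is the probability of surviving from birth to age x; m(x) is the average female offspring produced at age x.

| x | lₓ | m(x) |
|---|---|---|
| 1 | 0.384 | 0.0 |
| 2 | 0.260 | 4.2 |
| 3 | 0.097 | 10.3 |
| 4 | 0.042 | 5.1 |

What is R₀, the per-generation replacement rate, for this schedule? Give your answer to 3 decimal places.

R₀ = Σ lₓ m(x):
  age 1: 0.384 × 0.0 = 0.0000
  age 2: 0.260 × 4.2 = 1.0920
  age 3: 0.097 × 10.3 = 0.9991
  age 4: 0.042 × 5.1 = 0.2142
R₀ = 0.0000 + 1.0920 + 0.9991 + 0.2142 = 2.3053

2.305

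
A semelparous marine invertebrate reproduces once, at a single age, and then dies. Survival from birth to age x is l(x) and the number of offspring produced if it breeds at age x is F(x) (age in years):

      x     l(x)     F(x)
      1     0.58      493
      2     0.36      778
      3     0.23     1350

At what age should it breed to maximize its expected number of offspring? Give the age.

Expected offspring if breeding at age x = l(x) × F(x):
  age 1: 0.58 × 493 = 285.940
  age 2: 0.36 × 778 = 280.080
  age 3: 0.23 × 1350 = 310.500
Maximum at age 3 (310.500).

3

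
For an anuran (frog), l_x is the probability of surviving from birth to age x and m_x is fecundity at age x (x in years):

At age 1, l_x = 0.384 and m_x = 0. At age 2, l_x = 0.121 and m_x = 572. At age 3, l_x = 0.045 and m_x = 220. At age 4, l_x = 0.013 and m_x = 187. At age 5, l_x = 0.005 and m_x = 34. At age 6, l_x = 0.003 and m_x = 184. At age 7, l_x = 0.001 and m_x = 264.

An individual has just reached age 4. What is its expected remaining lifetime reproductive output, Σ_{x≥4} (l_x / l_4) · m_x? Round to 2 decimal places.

262.85

l_4 = 0.013. Conditional survival from age 4 to x is l_x / l_4.
  x=4: (0.013/0.013) × 187 = 187.0000
  x=5: (0.005/0.013) × 34 = 13.0769
  x=6: (0.003/0.013) × 184 = 42.4615
  x=7: (0.001/0.013) × 264 = 20.3077
Sum = 187.0000 + 13.0769 + 42.4615 + 20.3077 = 262.8462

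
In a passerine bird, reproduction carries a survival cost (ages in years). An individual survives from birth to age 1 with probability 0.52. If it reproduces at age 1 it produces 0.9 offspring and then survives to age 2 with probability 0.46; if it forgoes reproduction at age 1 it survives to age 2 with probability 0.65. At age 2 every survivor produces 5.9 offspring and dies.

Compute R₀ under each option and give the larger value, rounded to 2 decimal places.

1.99

breed at age 1: R₀ = 0.52 × (0.9 + 0.46 × 5.9) = 0.52 × 3.6140 = 1.8793
delay to age 2: R₀ = 0.52 × (0.65 × 5.9) = 0.52 × 3.8350 = 1.9942
Higher: delay to age 2 (1.9942).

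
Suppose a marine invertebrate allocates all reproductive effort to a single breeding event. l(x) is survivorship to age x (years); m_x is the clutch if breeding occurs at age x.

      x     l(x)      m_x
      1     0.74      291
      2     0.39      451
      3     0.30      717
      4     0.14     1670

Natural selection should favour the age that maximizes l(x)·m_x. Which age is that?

4

Expected offspring if breeding at age x = l(x) × m_x:
  age 1: 0.74 × 291 = 215.340
  age 2: 0.39 × 451 = 175.890
  age 3: 0.30 × 717 = 215.100
  age 4: 0.14 × 1670 = 233.800
Maximum at age 4 (233.800).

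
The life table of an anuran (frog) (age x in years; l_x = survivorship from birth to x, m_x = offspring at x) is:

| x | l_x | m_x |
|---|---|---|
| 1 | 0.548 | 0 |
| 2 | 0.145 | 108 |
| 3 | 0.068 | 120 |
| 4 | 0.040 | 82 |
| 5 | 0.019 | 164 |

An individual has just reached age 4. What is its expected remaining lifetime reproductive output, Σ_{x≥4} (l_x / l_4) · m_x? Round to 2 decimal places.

159.90

l_4 = 0.040. Conditional survival from age 4 to x is l_x / l_4.
  x=4: (0.040/0.040) × 82 = 82.0000
  x=5: (0.019/0.040) × 164 = 77.9000
Sum = 82.0000 + 77.9000 = 159.9000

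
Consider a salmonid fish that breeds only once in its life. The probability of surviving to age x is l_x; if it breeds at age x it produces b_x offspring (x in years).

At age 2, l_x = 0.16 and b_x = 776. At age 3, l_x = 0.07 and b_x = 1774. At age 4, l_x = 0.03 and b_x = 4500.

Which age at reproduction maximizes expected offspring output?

4

Expected offspring if breeding at age x = l_x × b_x:
  age 2: 0.16 × 776 = 124.160
  age 3: 0.07 × 1774 = 124.180
  age 4: 0.03 × 4500 = 135.000
Maximum at age 4 (135.000).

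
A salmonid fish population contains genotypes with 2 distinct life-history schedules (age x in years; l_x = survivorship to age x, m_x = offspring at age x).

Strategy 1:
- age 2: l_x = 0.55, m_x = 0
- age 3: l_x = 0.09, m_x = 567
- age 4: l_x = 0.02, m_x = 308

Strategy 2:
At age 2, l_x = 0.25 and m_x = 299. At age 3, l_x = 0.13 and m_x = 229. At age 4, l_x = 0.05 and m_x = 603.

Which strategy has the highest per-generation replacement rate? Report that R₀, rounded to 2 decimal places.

134.67

Strategy 1: R₀ = 0.55×0 + 0.09×567 + 0.02×308 = 57.1900
Strategy 2: R₀ = 0.25×299 + 0.13×229 + 0.05×603 = 134.6700
Highest R₀: strategy 2 with 134.6700.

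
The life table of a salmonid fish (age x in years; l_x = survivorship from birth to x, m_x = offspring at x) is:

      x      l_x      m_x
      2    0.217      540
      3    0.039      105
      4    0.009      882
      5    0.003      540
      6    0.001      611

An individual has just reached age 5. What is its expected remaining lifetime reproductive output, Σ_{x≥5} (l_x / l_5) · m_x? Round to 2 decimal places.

l_5 = 0.003. Conditional survival from age 5 to x is l_x / l_5.
  x=5: (0.003/0.003) × 540 = 540.0000
  x=6: (0.001/0.003) × 611 = 203.6667
Sum = 540.0000 + 203.6667 = 743.6667

743.67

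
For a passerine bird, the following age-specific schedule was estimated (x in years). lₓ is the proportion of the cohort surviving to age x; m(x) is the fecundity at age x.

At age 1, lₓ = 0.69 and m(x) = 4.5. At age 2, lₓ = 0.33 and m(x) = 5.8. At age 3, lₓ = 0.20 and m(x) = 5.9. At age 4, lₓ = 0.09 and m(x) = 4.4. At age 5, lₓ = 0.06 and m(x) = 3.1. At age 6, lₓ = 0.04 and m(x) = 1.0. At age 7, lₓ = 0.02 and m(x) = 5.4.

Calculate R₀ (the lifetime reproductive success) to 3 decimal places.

6.929

R₀ = Σ lₓ m(x):
  age 1: 0.69 × 4.5 = 3.1050
  age 2: 0.33 × 5.8 = 1.9140
  age 3: 0.20 × 5.9 = 1.1800
  age 4: 0.09 × 4.4 = 0.3960
  age 5: 0.06 × 3.1 = 0.1860
  age 6: 0.04 × 1.0 = 0.0400
  age 7: 0.02 × 5.4 = 0.1080
R₀ = 3.1050 + 1.9140 + 1.1800 + 0.3960 + 0.1860 + 0.0400 + 0.1080 = 6.9290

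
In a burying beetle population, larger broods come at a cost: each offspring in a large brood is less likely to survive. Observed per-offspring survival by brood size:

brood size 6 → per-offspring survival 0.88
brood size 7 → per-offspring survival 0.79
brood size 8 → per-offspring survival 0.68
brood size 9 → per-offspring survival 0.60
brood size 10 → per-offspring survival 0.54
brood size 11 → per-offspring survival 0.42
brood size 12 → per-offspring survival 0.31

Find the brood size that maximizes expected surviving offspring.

7

Expected surviving offspring = c × s(c):
  c=6: 6 × 0.88 = 5.280
  c=7: 7 × 0.79 = 5.530
  c=8: 8 × 0.68 = 5.440
  c=9: 9 × 0.60 = 5.400
  c=10: 10 × 0.54 = 5.400
  c=11: 11 × 0.42 = 4.620
  c=12: 12 × 0.31 = 3.720
Maximum at c = 7 (5.530 surviving offspring).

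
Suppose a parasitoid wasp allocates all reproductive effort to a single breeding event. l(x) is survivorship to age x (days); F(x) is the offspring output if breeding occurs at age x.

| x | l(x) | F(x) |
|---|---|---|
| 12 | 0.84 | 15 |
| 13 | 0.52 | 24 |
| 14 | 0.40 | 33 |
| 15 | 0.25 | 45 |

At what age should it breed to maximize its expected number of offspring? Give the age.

Expected offspring if breeding at age x = l(x) × F(x):
  age 12: 0.84 × 15 = 12.600
  age 13: 0.52 × 24 = 12.480
  age 14: 0.40 × 33 = 13.200
  age 15: 0.25 × 45 = 11.250
Maximum at age 14 (13.200).

14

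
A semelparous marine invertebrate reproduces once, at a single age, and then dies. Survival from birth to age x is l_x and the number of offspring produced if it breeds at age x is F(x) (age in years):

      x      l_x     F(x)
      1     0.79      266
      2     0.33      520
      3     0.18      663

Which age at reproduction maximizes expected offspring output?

1

Expected offspring if breeding at age x = l_x × F(x):
  age 1: 0.79 × 266 = 210.140
  age 2: 0.33 × 520 = 171.600
  age 3: 0.18 × 663 = 119.340
Maximum at age 1 (210.140).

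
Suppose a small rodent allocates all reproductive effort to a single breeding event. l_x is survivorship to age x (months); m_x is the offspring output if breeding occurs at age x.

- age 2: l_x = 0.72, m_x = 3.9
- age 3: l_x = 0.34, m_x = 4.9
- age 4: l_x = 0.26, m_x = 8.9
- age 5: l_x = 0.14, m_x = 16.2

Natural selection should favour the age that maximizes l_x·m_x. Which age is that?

2

Expected offspring if breeding at age x = l_x × m_x:
  age 2: 0.72 × 3.9 = 2.808
  age 3: 0.34 × 4.9 = 1.666
  age 4: 0.26 × 8.9 = 2.314
  age 5: 0.14 × 16.2 = 2.268
Maximum at age 2 (2.808).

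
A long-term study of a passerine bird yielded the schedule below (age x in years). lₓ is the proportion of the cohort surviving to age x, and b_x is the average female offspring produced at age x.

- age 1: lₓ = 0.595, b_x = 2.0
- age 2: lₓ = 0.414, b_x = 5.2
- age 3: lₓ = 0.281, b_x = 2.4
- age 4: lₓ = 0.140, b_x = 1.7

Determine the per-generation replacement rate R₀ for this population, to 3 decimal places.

R₀ = Σ lₓ b_x:
  age 1: 0.595 × 2.0 = 1.1900
  age 2: 0.414 × 5.2 = 2.1528
  age 3: 0.281 × 2.4 = 0.6744
  age 4: 0.140 × 1.7 = 0.2380
R₀ = 1.1900 + 2.1528 + 0.6744 + 0.2380 = 4.2552

4.255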